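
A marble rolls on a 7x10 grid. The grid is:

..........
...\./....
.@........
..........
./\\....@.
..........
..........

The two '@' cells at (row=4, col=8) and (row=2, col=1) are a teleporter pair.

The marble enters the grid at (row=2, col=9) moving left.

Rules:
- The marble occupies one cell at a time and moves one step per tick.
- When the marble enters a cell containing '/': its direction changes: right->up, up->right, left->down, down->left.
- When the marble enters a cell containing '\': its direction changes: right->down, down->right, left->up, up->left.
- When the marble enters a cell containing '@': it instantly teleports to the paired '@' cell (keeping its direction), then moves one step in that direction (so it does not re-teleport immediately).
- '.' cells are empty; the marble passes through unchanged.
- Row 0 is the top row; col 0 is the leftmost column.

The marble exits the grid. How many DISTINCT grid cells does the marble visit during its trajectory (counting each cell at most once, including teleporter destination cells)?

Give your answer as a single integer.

Step 1: enter (2,9), '.' pass, move left to (2,8)
Step 2: enter (2,8), '.' pass, move left to (2,7)
Step 3: enter (2,7), '.' pass, move left to (2,6)
Step 4: enter (2,6), '.' pass, move left to (2,5)
Step 5: enter (2,5), '.' pass, move left to (2,4)
Step 6: enter (2,4), '.' pass, move left to (2,3)
Step 7: enter (2,3), '.' pass, move left to (2,2)
Step 8: enter (2,2), '.' pass, move left to (2,1)
Step 9: enter (2,1), '@' teleport (2,1)->(4,8), also enter (4,8), move left to (4,7)
Step 10: enter (4,7), '.' pass, move left to (4,6)
Step 11: enter (4,6), '.' pass, move left to (4,5)
Step 12: enter (4,5), '.' pass, move left to (4,4)
Step 13: enter (4,4), '.' pass, move left to (4,3)
Step 14: enter (4,3), '\' deflects left->up, move up to (3,3)
Step 15: enter (3,3), '.' pass, move up to (2,3)
Step 16: enter (2,3), '.' pass, move up to (1,3)
Step 17: enter (1,3), '\' deflects up->left, move left to (1,2)
Step 18: enter (1,2), '.' pass, move left to (1,1)
Step 19: enter (1,1), '.' pass, move left to (1,0)
Step 20: enter (1,0), '.' pass, move left to (1,-1)
Step 21: at (1,-1) — EXIT via left edge, pos 1
Distinct cells visited: 20 (path length 21)

Answer: 20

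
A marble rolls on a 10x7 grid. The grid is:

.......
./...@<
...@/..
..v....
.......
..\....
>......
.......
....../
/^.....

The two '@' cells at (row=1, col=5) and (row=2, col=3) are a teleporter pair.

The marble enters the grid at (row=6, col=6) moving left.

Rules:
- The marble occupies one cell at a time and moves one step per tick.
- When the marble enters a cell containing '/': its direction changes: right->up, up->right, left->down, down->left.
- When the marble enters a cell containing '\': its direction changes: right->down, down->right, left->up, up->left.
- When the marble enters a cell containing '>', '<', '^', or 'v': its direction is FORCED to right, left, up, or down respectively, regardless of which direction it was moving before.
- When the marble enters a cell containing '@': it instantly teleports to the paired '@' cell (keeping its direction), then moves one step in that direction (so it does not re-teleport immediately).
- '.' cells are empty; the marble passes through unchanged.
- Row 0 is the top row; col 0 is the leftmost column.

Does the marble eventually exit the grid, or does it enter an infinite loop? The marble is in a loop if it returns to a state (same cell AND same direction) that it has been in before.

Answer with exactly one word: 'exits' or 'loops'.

Answer: exits

Derivation:
Step 1: enter (6,6), '.' pass, move left to (6,5)
Step 2: enter (6,5), '.' pass, move left to (6,4)
Step 3: enter (6,4), '.' pass, move left to (6,3)
Step 4: enter (6,3), '.' pass, move left to (6,2)
Step 5: enter (6,2), '.' pass, move left to (6,1)
Step 6: enter (6,1), '.' pass, move left to (6,0)
Step 7: enter (6,0), '>' forces left->right, move right to (6,1)
Step 8: enter (6,1), '.' pass, move right to (6,2)
Step 9: enter (6,2), '.' pass, move right to (6,3)
Step 10: enter (6,3), '.' pass, move right to (6,4)
Step 11: enter (6,4), '.' pass, move right to (6,5)
Step 12: enter (6,5), '.' pass, move right to (6,6)
Step 13: enter (6,6), '.' pass, move right to (6,7)
Step 14: at (6,7) — EXIT via right edge, pos 6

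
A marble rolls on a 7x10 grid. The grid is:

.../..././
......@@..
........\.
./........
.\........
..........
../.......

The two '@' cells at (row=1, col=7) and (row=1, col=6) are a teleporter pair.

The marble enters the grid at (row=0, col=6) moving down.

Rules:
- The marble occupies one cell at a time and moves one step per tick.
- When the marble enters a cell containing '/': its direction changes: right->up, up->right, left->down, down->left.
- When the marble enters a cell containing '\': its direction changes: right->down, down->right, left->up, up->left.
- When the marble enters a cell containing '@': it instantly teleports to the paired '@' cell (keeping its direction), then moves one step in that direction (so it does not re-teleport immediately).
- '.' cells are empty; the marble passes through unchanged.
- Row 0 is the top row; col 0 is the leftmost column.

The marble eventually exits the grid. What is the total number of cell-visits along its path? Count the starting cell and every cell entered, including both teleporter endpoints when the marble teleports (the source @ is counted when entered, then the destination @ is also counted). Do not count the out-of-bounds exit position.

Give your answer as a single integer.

Answer: 8

Derivation:
Step 1: enter (0,6), '.' pass, move down to (1,6)
Step 2: enter (1,6), '@' teleport (1,6)->(1,7), also enter (1,7), move down to (2,7)
Step 3: enter (2,7), '.' pass, move down to (3,7)
Step 4: enter (3,7), '.' pass, move down to (4,7)
Step 5: enter (4,7), '.' pass, move down to (5,7)
Step 6: enter (5,7), '.' pass, move down to (6,7)
Step 7: enter (6,7), '.' pass, move down to (7,7)
Step 8: at (7,7) — EXIT via bottom edge, pos 7
Path length (cell visits): 8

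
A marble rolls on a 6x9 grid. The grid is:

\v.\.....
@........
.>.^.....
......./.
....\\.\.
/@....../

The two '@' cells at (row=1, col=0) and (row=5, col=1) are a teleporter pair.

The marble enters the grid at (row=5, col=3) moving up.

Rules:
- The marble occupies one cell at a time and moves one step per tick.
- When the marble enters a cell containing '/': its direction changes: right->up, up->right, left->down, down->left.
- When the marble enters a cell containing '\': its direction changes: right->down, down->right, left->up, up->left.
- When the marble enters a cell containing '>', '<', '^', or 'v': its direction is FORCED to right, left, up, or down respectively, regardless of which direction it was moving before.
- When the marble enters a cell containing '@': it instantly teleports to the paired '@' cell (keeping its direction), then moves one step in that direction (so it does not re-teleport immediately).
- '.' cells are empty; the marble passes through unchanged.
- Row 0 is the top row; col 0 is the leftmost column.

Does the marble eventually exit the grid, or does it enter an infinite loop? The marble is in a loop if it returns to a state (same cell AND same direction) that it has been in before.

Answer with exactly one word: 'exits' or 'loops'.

Step 1: enter (5,3), '.' pass, move up to (4,3)
Step 2: enter (4,3), '.' pass, move up to (3,3)
Step 3: enter (3,3), '.' pass, move up to (2,3)
Step 4: enter (2,3), '^' forces up->up, move up to (1,3)
Step 5: enter (1,3), '.' pass, move up to (0,3)
Step 6: enter (0,3), '\' deflects up->left, move left to (0,2)
Step 7: enter (0,2), '.' pass, move left to (0,1)
Step 8: enter (0,1), 'v' forces left->down, move down to (1,1)
Step 9: enter (1,1), '.' pass, move down to (2,1)
Step 10: enter (2,1), '>' forces down->right, move right to (2,2)
Step 11: enter (2,2), '.' pass, move right to (2,3)
Step 12: enter (2,3), '^' forces right->up, move up to (1,3)
Step 13: at (1,3) dir=up — LOOP DETECTED (seen before)

Answer: loops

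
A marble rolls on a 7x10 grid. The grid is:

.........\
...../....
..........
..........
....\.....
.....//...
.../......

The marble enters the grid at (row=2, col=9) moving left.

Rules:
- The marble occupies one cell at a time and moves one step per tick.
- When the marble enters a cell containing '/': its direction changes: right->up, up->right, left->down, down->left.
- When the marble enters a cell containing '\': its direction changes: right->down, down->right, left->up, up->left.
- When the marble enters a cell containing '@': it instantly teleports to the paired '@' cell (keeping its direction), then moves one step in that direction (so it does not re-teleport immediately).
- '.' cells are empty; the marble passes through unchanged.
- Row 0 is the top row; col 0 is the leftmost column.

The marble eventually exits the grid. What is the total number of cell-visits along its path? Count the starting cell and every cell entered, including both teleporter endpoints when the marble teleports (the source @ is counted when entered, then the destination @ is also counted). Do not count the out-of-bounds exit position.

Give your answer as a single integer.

Answer: 10

Derivation:
Step 1: enter (2,9), '.' pass, move left to (2,8)
Step 2: enter (2,8), '.' pass, move left to (2,7)
Step 3: enter (2,7), '.' pass, move left to (2,6)
Step 4: enter (2,6), '.' pass, move left to (2,5)
Step 5: enter (2,5), '.' pass, move left to (2,4)
Step 6: enter (2,4), '.' pass, move left to (2,3)
Step 7: enter (2,3), '.' pass, move left to (2,2)
Step 8: enter (2,2), '.' pass, move left to (2,1)
Step 9: enter (2,1), '.' pass, move left to (2,0)
Step 10: enter (2,0), '.' pass, move left to (2,-1)
Step 11: at (2,-1) — EXIT via left edge, pos 2
Path length (cell visits): 10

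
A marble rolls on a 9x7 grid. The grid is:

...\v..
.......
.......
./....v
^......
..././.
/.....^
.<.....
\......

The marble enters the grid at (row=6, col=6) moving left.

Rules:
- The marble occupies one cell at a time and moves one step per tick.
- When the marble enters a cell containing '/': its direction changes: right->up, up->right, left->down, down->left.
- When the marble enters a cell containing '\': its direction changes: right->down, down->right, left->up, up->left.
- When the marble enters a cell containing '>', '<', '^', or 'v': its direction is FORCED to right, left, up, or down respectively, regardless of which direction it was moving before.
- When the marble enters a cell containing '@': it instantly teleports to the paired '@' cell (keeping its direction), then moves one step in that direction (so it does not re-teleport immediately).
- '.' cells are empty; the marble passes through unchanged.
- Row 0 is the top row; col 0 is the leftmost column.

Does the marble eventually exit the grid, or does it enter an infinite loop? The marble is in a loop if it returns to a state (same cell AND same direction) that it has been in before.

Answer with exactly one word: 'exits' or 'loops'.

Answer: loops

Derivation:
Step 1: enter (6,6), '^' forces left->up, move up to (5,6)
Step 2: enter (5,6), '.' pass, move up to (4,6)
Step 3: enter (4,6), '.' pass, move up to (3,6)
Step 4: enter (3,6), 'v' forces up->down, move down to (4,6)
Step 5: enter (4,6), '.' pass, move down to (5,6)
Step 6: enter (5,6), '.' pass, move down to (6,6)
Step 7: enter (6,6), '^' forces down->up, move up to (5,6)
Step 8: at (5,6) dir=up — LOOP DETECTED (seen before)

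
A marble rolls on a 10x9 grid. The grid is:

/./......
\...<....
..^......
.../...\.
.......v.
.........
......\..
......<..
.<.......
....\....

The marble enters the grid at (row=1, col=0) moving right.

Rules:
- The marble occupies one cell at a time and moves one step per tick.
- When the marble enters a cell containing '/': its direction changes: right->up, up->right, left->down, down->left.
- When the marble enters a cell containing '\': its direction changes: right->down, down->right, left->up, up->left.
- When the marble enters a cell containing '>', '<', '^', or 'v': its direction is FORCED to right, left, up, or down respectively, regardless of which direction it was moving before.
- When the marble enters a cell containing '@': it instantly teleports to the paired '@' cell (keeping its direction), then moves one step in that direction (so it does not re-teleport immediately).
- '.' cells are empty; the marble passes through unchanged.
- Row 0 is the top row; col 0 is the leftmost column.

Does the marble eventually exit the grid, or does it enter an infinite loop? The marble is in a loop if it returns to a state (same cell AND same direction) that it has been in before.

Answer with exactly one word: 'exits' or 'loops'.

Answer: exits

Derivation:
Step 1: enter (1,0), '\' deflects right->down, move down to (2,0)
Step 2: enter (2,0), '.' pass, move down to (3,0)
Step 3: enter (3,0), '.' pass, move down to (4,0)
Step 4: enter (4,0), '.' pass, move down to (5,0)
Step 5: enter (5,0), '.' pass, move down to (6,0)
Step 6: enter (6,0), '.' pass, move down to (7,0)
Step 7: enter (7,0), '.' pass, move down to (8,0)
Step 8: enter (8,0), '.' pass, move down to (9,0)
Step 9: enter (9,0), '.' pass, move down to (10,0)
Step 10: at (10,0) — EXIT via bottom edge, pos 0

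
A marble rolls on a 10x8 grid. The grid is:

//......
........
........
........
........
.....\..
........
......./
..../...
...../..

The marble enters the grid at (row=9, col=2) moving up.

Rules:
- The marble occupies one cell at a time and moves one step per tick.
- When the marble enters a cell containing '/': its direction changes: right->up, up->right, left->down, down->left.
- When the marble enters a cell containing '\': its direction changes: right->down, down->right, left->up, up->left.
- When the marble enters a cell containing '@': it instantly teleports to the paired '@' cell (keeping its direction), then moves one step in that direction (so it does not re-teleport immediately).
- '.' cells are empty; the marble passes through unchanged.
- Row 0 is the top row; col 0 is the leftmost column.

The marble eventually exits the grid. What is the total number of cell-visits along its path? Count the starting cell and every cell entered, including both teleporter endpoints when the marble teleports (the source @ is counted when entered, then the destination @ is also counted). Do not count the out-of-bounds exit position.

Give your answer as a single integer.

Step 1: enter (9,2), '.' pass, move up to (8,2)
Step 2: enter (8,2), '.' pass, move up to (7,2)
Step 3: enter (7,2), '.' pass, move up to (6,2)
Step 4: enter (6,2), '.' pass, move up to (5,2)
Step 5: enter (5,2), '.' pass, move up to (4,2)
Step 6: enter (4,2), '.' pass, move up to (3,2)
Step 7: enter (3,2), '.' pass, move up to (2,2)
Step 8: enter (2,2), '.' pass, move up to (1,2)
Step 9: enter (1,2), '.' pass, move up to (0,2)
Step 10: enter (0,2), '.' pass, move up to (-1,2)
Step 11: at (-1,2) — EXIT via top edge, pos 2
Path length (cell visits): 10

Answer: 10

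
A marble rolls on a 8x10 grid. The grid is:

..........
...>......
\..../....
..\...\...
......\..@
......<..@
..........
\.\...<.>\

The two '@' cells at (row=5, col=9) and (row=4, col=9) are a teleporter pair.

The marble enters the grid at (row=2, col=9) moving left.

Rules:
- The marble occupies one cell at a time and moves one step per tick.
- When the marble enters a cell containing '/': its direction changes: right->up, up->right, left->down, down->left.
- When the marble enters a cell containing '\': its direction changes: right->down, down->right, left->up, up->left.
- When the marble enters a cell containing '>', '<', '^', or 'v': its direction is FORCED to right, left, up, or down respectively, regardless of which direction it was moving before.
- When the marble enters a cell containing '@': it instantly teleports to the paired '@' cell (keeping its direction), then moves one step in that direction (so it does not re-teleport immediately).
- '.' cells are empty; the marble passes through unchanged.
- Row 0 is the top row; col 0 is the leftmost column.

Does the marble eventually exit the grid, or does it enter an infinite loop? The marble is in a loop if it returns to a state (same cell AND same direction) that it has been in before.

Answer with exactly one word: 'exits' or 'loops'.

Step 1: enter (2,9), '.' pass, move left to (2,8)
Step 2: enter (2,8), '.' pass, move left to (2,7)
Step 3: enter (2,7), '.' pass, move left to (2,6)
Step 4: enter (2,6), '.' pass, move left to (2,5)
Step 5: enter (2,5), '/' deflects left->down, move down to (3,5)
Step 6: enter (3,5), '.' pass, move down to (4,5)
Step 7: enter (4,5), '.' pass, move down to (5,5)
Step 8: enter (5,5), '.' pass, move down to (6,5)
Step 9: enter (6,5), '.' pass, move down to (7,5)
Step 10: enter (7,5), '.' pass, move down to (8,5)
Step 11: at (8,5) — EXIT via bottom edge, pos 5

Answer: exits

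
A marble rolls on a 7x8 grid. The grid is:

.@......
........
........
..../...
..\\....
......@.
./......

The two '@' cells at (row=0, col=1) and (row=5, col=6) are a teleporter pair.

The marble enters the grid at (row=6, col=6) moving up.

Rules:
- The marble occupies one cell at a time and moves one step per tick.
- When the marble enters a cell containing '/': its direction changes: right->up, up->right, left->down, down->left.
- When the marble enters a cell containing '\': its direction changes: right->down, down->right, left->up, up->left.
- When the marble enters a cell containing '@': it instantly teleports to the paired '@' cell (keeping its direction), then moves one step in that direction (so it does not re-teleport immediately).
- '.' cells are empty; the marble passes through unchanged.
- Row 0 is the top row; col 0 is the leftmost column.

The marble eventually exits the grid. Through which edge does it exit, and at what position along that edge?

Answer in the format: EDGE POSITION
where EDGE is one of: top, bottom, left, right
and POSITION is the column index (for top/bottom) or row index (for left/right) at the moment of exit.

Answer: top 1

Derivation:
Step 1: enter (6,6), '.' pass, move up to (5,6)
Step 2: enter (5,6), '@' teleport (5,6)->(0,1), also enter (0,1), move up to (-1,1)
Step 3: at (-1,1) — EXIT via top edge, pos 1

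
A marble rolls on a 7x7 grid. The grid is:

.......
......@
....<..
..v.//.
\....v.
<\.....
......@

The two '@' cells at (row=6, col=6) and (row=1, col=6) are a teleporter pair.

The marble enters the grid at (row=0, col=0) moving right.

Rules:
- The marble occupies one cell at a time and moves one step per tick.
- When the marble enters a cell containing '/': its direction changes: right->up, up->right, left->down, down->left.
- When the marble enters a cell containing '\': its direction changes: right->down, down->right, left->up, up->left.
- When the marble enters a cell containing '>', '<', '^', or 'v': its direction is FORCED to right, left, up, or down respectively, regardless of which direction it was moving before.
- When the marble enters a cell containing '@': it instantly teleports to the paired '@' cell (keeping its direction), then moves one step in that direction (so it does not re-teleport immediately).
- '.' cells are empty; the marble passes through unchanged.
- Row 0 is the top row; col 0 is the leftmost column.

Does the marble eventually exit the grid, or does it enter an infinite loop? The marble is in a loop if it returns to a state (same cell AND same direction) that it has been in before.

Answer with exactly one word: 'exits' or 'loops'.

Answer: exits

Derivation:
Step 1: enter (0,0), '.' pass, move right to (0,1)
Step 2: enter (0,1), '.' pass, move right to (0,2)
Step 3: enter (0,2), '.' pass, move right to (0,3)
Step 4: enter (0,3), '.' pass, move right to (0,4)
Step 5: enter (0,4), '.' pass, move right to (0,5)
Step 6: enter (0,5), '.' pass, move right to (0,6)
Step 7: enter (0,6), '.' pass, move right to (0,7)
Step 8: at (0,7) — EXIT via right edge, pos 0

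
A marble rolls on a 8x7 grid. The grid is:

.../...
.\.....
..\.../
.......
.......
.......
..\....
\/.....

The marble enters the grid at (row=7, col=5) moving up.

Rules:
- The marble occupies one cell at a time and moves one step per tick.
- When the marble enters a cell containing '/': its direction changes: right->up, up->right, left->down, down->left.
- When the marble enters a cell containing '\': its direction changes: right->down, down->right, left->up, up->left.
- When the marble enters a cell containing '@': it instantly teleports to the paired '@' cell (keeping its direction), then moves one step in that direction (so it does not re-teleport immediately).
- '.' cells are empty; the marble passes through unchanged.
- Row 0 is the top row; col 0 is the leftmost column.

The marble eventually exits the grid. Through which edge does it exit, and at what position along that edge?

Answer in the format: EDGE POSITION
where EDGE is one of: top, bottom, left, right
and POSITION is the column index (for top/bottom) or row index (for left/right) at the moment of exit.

Step 1: enter (7,5), '.' pass, move up to (6,5)
Step 2: enter (6,5), '.' pass, move up to (5,5)
Step 3: enter (5,5), '.' pass, move up to (4,5)
Step 4: enter (4,5), '.' pass, move up to (3,5)
Step 5: enter (3,5), '.' pass, move up to (2,5)
Step 6: enter (2,5), '.' pass, move up to (1,5)
Step 7: enter (1,5), '.' pass, move up to (0,5)
Step 8: enter (0,5), '.' pass, move up to (-1,5)
Step 9: at (-1,5) — EXIT via top edge, pos 5

Answer: top 5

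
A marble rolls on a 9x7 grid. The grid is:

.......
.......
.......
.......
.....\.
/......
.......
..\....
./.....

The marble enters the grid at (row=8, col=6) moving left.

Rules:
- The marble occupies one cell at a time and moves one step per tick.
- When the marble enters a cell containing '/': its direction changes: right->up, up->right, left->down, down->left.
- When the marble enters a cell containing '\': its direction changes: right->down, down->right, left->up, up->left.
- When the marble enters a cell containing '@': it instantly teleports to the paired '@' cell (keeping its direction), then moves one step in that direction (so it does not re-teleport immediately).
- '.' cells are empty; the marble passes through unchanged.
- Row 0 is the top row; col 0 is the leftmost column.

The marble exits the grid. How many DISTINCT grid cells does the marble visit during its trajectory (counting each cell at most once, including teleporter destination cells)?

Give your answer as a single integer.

Answer: 6

Derivation:
Step 1: enter (8,6), '.' pass, move left to (8,5)
Step 2: enter (8,5), '.' pass, move left to (8,4)
Step 3: enter (8,4), '.' pass, move left to (8,3)
Step 4: enter (8,3), '.' pass, move left to (8,2)
Step 5: enter (8,2), '.' pass, move left to (8,1)
Step 6: enter (8,1), '/' deflects left->down, move down to (9,1)
Step 7: at (9,1) — EXIT via bottom edge, pos 1
Distinct cells visited: 6 (path length 6)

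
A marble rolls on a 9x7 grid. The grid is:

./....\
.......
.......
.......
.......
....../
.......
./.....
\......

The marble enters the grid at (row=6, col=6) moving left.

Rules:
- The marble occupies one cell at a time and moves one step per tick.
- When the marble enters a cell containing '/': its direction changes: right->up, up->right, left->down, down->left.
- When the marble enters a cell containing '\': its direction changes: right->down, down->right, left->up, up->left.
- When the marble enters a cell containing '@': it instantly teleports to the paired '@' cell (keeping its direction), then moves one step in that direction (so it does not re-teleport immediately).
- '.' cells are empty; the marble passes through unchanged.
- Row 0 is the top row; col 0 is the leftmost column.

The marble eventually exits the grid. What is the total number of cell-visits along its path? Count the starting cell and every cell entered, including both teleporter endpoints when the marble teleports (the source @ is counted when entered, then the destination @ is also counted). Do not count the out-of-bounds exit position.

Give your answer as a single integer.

Step 1: enter (6,6), '.' pass, move left to (6,5)
Step 2: enter (6,5), '.' pass, move left to (6,4)
Step 3: enter (6,4), '.' pass, move left to (6,3)
Step 4: enter (6,3), '.' pass, move left to (6,2)
Step 5: enter (6,2), '.' pass, move left to (6,1)
Step 6: enter (6,1), '.' pass, move left to (6,0)
Step 7: enter (6,0), '.' pass, move left to (6,-1)
Step 8: at (6,-1) — EXIT via left edge, pos 6
Path length (cell visits): 7

Answer: 7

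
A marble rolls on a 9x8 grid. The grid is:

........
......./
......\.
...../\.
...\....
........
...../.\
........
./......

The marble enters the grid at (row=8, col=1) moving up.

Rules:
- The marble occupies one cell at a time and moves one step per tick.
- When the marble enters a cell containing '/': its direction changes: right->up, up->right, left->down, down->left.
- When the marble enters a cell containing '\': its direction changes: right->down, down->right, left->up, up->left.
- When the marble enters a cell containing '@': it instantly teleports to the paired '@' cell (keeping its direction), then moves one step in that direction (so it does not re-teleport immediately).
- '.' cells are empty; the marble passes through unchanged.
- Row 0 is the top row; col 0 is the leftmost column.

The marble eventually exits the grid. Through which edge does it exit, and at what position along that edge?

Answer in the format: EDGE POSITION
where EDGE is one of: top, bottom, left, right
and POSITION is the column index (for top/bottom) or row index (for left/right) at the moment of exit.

Answer: right 8

Derivation:
Step 1: enter (8,1), '/' deflects up->right, move right to (8,2)
Step 2: enter (8,2), '.' pass, move right to (8,3)
Step 3: enter (8,3), '.' pass, move right to (8,4)
Step 4: enter (8,4), '.' pass, move right to (8,5)
Step 5: enter (8,5), '.' pass, move right to (8,6)
Step 6: enter (8,6), '.' pass, move right to (8,7)
Step 7: enter (8,7), '.' pass, move right to (8,8)
Step 8: at (8,8) — EXIT via right edge, pos 8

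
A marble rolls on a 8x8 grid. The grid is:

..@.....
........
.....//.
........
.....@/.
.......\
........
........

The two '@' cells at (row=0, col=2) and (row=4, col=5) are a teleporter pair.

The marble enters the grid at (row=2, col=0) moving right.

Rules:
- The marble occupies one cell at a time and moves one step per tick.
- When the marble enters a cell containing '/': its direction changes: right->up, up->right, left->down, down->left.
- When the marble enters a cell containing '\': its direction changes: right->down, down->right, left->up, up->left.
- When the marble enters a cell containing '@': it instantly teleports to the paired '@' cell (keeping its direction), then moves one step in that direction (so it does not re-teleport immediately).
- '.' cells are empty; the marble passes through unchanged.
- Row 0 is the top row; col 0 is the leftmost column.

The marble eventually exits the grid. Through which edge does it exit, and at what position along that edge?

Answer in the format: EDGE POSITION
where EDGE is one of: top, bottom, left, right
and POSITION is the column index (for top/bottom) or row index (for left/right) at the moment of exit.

Step 1: enter (2,0), '.' pass, move right to (2,1)
Step 2: enter (2,1), '.' pass, move right to (2,2)
Step 3: enter (2,2), '.' pass, move right to (2,3)
Step 4: enter (2,3), '.' pass, move right to (2,4)
Step 5: enter (2,4), '.' pass, move right to (2,5)
Step 6: enter (2,5), '/' deflects right->up, move up to (1,5)
Step 7: enter (1,5), '.' pass, move up to (0,5)
Step 8: enter (0,5), '.' pass, move up to (-1,5)
Step 9: at (-1,5) — EXIT via top edge, pos 5

Answer: top 5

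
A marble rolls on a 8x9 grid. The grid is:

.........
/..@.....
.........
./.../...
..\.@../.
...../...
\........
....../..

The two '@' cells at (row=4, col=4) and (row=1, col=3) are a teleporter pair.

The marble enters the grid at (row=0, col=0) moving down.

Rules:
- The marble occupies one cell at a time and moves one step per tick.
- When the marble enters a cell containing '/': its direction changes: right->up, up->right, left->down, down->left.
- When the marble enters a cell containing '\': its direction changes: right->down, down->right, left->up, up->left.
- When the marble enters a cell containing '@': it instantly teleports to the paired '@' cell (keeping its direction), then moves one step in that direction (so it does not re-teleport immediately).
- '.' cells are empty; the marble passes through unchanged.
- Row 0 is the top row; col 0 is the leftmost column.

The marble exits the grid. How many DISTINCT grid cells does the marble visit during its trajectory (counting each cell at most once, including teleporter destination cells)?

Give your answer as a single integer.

Answer: 2

Derivation:
Step 1: enter (0,0), '.' pass, move down to (1,0)
Step 2: enter (1,0), '/' deflects down->left, move left to (1,-1)
Step 3: at (1,-1) — EXIT via left edge, pos 1
Distinct cells visited: 2 (path length 2)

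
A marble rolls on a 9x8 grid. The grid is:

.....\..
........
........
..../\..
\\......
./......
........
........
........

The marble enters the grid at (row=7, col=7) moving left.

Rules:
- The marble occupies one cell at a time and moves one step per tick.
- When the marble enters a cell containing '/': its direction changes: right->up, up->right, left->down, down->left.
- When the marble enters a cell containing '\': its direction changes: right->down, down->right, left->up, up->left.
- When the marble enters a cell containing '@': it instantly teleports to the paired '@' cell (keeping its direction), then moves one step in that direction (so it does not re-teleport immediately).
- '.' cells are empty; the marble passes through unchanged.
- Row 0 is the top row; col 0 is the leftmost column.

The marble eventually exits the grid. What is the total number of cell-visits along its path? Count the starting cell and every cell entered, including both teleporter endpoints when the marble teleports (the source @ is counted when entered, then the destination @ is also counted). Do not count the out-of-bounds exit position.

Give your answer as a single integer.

Answer: 8

Derivation:
Step 1: enter (7,7), '.' pass, move left to (7,6)
Step 2: enter (7,6), '.' pass, move left to (7,5)
Step 3: enter (7,5), '.' pass, move left to (7,4)
Step 4: enter (7,4), '.' pass, move left to (7,3)
Step 5: enter (7,3), '.' pass, move left to (7,2)
Step 6: enter (7,2), '.' pass, move left to (7,1)
Step 7: enter (7,1), '.' pass, move left to (7,0)
Step 8: enter (7,0), '.' pass, move left to (7,-1)
Step 9: at (7,-1) — EXIT via left edge, pos 7
Path length (cell visits): 8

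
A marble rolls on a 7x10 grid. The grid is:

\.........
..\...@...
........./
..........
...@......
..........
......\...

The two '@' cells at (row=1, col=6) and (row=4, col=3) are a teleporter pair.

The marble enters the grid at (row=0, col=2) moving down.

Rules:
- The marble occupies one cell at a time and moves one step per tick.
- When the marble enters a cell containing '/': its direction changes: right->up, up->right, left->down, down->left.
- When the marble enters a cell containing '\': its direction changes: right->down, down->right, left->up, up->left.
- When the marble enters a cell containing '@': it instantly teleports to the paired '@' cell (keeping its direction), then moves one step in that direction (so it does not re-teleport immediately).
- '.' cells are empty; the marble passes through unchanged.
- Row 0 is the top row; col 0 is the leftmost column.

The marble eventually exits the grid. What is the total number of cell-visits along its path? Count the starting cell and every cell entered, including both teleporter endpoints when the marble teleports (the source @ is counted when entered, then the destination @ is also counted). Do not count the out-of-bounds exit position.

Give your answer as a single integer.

Step 1: enter (0,2), '.' pass, move down to (1,2)
Step 2: enter (1,2), '\' deflects down->right, move right to (1,3)
Step 3: enter (1,3), '.' pass, move right to (1,4)
Step 4: enter (1,4), '.' pass, move right to (1,5)
Step 5: enter (1,5), '.' pass, move right to (1,6)
Step 6: enter (1,6), '@' teleport (1,6)->(4,3), also enter (4,3), move right to (4,4)
Step 7: enter (4,4), '.' pass, move right to (4,5)
Step 8: enter (4,5), '.' pass, move right to (4,6)
Step 9: enter (4,6), '.' pass, move right to (4,7)
Step 10: enter (4,7), '.' pass, move right to (4,8)
Step 11: enter (4,8), '.' pass, move right to (4,9)
Step 12: enter (4,9), '.' pass, move right to (4,10)
Step 13: at (4,10) — EXIT via right edge, pos 4
Path length (cell visits): 13

Answer: 13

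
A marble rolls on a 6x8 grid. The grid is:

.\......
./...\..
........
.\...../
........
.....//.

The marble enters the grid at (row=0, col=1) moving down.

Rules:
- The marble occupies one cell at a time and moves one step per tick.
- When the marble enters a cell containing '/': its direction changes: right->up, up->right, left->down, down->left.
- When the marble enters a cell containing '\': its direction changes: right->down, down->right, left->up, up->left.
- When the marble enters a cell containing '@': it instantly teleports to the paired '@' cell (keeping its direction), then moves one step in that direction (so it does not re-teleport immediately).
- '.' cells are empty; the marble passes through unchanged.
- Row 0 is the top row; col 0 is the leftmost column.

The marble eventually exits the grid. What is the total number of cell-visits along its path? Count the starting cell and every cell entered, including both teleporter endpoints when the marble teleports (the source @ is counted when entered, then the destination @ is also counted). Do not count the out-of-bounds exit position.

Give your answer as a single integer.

Answer: 7

Derivation:
Step 1: enter (0,1), '\' deflects down->right, move right to (0,2)
Step 2: enter (0,2), '.' pass, move right to (0,3)
Step 3: enter (0,3), '.' pass, move right to (0,4)
Step 4: enter (0,4), '.' pass, move right to (0,5)
Step 5: enter (0,5), '.' pass, move right to (0,6)
Step 6: enter (0,6), '.' pass, move right to (0,7)
Step 7: enter (0,7), '.' pass, move right to (0,8)
Step 8: at (0,8) — EXIT via right edge, pos 0
Path length (cell visits): 7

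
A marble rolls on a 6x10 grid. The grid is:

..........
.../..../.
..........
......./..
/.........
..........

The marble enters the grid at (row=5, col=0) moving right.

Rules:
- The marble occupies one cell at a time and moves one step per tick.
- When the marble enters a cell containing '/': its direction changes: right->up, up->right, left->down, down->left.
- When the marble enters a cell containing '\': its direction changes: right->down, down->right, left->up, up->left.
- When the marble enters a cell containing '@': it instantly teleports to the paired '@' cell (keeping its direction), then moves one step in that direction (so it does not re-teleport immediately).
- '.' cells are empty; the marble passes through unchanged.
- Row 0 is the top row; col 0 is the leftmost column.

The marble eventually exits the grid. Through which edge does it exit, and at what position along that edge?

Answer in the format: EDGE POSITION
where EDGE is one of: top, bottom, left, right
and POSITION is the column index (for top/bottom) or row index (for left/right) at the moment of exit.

Answer: right 5

Derivation:
Step 1: enter (5,0), '.' pass, move right to (5,1)
Step 2: enter (5,1), '.' pass, move right to (5,2)
Step 3: enter (5,2), '.' pass, move right to (5,3)
Step 4: enter (5,3), '.' pass, move right to (5,4)
Step 5: enter (5,4), '.' pass, move right to (5,5)
Step 6: enter (5,5), '.' pass, move right to (5,6)
Step 7: enter (5,6), '.' pass, move right to (5,7)
Step 8: enter (5,7), '.' pass, move right to (5,8)
Step 9: enter (5,8), '.' pass, move right to (5,9)
Step 10: enter (5,9), '.' pass, move right to (5,10)
Step 11: at (5,10) — EXIT via right edge, pos 5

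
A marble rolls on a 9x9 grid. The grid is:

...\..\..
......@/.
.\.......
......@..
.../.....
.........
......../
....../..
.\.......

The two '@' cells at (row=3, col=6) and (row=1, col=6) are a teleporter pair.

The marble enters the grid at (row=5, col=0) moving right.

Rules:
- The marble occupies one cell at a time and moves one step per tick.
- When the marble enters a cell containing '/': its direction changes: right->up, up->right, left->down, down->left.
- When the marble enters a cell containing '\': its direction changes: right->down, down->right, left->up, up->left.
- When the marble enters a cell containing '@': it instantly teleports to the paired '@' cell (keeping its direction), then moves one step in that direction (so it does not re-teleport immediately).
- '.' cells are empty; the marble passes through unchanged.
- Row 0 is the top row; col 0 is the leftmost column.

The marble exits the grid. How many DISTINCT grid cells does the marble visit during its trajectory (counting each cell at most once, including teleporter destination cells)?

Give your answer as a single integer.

Answer: 9

Derivation:
Step 1: enter (5,0), '.' pass, move right to (5,1)
Step 2: enter (5,1), '.' pass, move right to (5,2)
Step 3: enter (5,2), '.' pass, move right to (5,3)
Step 4: enter (5,3), '.' pass, move right to (5,4)
Step 5: enter (5,4), '.' pass, move right to (5,5)
Step 6: enter (5,5), '.' pass, move right to (5,6)
Step 7: enter (5,6), '.' pass, move right to (5,7)
Step 8: enter (5,7), '.' pass, move right to (5,8)
Step 9: enter (5,8), '.' pass, move right to (5,9)
Step 10: at (5,9) — EXIT via right edge, pos 5
Distinct cells visited: 9 (path length 9)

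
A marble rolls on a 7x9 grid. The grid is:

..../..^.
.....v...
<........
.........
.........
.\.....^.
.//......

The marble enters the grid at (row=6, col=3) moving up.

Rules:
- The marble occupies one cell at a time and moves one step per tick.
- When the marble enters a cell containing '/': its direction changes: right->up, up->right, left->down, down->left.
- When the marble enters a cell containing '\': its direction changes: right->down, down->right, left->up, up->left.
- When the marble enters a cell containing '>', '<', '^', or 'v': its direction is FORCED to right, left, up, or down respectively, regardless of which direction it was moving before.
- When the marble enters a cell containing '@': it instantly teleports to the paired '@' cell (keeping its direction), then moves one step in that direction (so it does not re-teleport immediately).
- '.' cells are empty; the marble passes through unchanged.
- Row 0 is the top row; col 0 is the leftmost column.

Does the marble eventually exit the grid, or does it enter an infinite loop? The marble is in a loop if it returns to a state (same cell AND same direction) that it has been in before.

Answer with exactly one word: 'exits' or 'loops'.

Step 1: enter (6,3), '.' pass, move up to (5,3)
Step 2: enter (5,3), '.' pass, move up to (4,3)
Step 3: enter (4,3), '.' pass, move up to (3,3)
Step 4: enter (3,3), '.' pass, move up to (2,3)
Step 5: enter (2,3), '.' pass, move up to (1,3)
Step 6: enter (1,3), '.' pass, move up to (0,3)
Step 7: enter (0,3), '.' pass, move up to (-1,3)
Step 8: at (-1,3) — EXIT via top edge, pos 3

Answer: exits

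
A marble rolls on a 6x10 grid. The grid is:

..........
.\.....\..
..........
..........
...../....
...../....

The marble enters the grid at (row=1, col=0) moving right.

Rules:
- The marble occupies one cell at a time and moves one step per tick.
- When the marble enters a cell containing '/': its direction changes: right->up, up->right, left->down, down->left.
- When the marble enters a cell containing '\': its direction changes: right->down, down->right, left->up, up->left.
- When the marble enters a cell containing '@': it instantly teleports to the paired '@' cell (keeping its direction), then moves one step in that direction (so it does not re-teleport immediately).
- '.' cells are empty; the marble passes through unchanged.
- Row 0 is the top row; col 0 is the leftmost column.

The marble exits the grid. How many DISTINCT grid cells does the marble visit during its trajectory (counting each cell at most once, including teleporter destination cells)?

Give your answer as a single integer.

Answer: 6

Derivation:
Step 1: enter (1,0), '.' pass, move right to (1,1)
Step 2: enter (1,1), '\' deflects right->down, move down to (2,1)
Step 3: enter (2,1), '.' pass, move down to (3,1)
Step 4: enter (3,1), '.' pass, move down to (4,1)
Step 5: enter (4,1), '.' pass, move down to (5,1)
Step 6: enter (5,1), '.' pass, move down to (6,1)
Step 7: at (6,1) — EXIT via bottom edge, pos 1
Distinct cells visited: 6 (path length 6)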